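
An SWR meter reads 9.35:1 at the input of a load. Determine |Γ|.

|Γ| = (S − 1)/(S + 1) = (9.35 − 1)/(9.35 + 1) = 8.35/10.3

|Γ| ≈ 0.807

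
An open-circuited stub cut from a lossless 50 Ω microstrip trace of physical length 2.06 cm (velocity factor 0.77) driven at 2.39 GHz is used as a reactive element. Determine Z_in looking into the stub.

λ = v/f = 0.77·c / 2.39 GHz = 0.0967 m
βl = 2π·l/λ = 2π × 0.213 = 76.7°
tan(βl) = 4.24
For an open-circuited stub, Z_in = −jZ_0·cot(βl) = −jZ_0/tan(βl)

Z_in ≈ −j11.8 Ω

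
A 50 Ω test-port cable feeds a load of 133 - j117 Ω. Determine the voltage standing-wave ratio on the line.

Γ = (Z_L − Z_0)/(Z_L + Z_0) = (83 − j117)/(183 − j117)
|Γ| = 143/217 = 0.66
VSWR = (1 + |Γ|)/(1 − |Γ|) = 1.66/0.34

VSWR ≈ 4.89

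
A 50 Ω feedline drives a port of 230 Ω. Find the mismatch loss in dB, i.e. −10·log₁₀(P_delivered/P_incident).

mismatch loss ≈ 2.32 dB

Γ = (230 − 50)/(230 + 50) = 0.643
|Γ|² = 0.413, so P_del/P_inc = 1 − |Γ|² = 0.587
ML = −10·log₁₀(1 − |Γ|²)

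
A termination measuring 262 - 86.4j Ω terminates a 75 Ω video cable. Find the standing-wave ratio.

Γ = (Z_L − Z_0)/(Z_L + Z_0) = (187 − j86.4)/(337 − j86.4)
|Γ| = 206/348 = 0.592
VSWR = (1 + |Γ|)/(1 − |Γ|) = 1.59/0.408

VSWR ≈ 3.9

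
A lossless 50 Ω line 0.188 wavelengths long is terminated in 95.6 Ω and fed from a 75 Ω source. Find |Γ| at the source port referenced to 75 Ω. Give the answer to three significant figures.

|Γ| ≈ 0.456

βl = 2π × 0.188 = 67.7°
tan(βl) = 2.44
Z_in = Z_0·(Z_L + jZ_0·tanβl)/(Z_0 + jZ_L·tanβl) = 29.2 − j14.3 Ω
Γ_s = (Z_in − Z_s)/(Z_in + Z_s) = (-45.8 − j14.3)/(104 − j14.3), |Γ_s| = 0.456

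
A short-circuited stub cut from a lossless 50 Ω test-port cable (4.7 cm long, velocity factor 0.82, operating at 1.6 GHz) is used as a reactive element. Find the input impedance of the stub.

λ = v/f = 0.82·c / 1.6 GHz = 0.154 m
βl = 2π·l/λ = 2π × 0.306 = 110°
tan(βl) = -2.74
For a short-circuited stub, Z_in = jZ_0·tan(βl)

Z_in ≈ −j137 Ω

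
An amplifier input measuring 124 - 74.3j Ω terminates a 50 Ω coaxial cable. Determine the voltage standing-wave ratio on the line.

VSWR ≈ 3.49

Γ = (Z_L − Z_0)/(Z_L + Z_0) = (74 − j74.3)/(174 − j74.3)
|Γ| = 105/189 = 0.554
VSWR = (1 + |Γ|)/(1 − |Γ|) = 1.55/0.446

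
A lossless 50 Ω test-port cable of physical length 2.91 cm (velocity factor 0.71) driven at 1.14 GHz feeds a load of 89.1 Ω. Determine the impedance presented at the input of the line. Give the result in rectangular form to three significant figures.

Z_in ≈ 35.7 − j20.2 Ω

λ = v/f = 0.71·c / 1.14 GHz = 0.187 m
βl = 2π·l/λ = 2π × 0.156 = 56.1°
tan(βl) = tan(56.1°) = 1.49
Z_in = Z_0·(Z_L + jZ_0·tanβl)/(Z_0 + jZ_L·tanβl)
     = 50·(89.1 + j74.3)/(50 + j132)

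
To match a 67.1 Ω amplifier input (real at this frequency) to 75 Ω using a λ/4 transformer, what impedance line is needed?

Z_qwt ≈ 70.9 Ω

Z_qwt = √(Z_0·R_L) = √(75 × 67.1) = √5032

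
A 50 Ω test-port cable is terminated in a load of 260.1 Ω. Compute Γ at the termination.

Γ = 0.678

Γ = (Z_L − Z_0)/(Z_L + Z_0) = (260.1 − 50)/(260.1 + 50) = 210.1/310.1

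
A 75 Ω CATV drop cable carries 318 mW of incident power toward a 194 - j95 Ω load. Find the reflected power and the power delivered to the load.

|Γ| = |(119 − j95)/(269 − j95)| = 0.534
|Γ|² = 0.285
P_refl = |Γ|²·P_inc = 90.6 mW, P_del = (1 − |Γ|²)·P_inc = 227 mW

P_reflected ≈ 90.6 mW; P_delivered ≈ 227 mW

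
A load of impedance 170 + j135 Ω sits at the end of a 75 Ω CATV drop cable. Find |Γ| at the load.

|Γ| ≈ 0.59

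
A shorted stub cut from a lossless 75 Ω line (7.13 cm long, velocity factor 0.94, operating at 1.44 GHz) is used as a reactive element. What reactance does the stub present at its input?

λ = v/f = 0.94·c / 1.44 GHz = 0.196 m
βl = 2π·l/λ = 2π × 0.364 = 131°
tan(βl) = -1.15
For a shorted stub, Z_in = jZ_0·tan(βl)

X_in ≈ -86.1 Ω (capacitive)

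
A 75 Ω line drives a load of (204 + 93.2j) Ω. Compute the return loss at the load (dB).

Γ = (129 + j93.2)/(279 + j93.2), |Γ| = 0.541
RL = −20·log₁₀|Γ| = −20·log₁₀(0.541)

RL ≈ 5.34 dB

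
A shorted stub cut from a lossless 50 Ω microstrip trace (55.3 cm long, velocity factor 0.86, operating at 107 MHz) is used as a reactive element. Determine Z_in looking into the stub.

λ = v/f = 0.86·c / 107 MHz = 2.41 m
βl = 2π·l/λ = 2π × 0.229 = 82.6°
tan(βl) = 7.66
For a shorted stub, Z_in = jZ_0·tan(βl)

Z_in ≈ +j383 Ω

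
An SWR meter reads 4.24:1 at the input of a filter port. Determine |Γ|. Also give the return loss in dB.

|Γ| = (S − 1)/(S + 1) = (4.24 − 1)/(4.24 + 1) = 3.24/5.24
RL = −20·log₁₀|Γ| = −20·log₁₀(0.618)

|Γ| ≈ 0.618; return loss ≈ 4.18 dB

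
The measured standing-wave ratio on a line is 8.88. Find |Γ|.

|Γ| = (S − 1)/(S + 1) = (8.88 − 1)/(8.88 + 1) = 7.88/9.88

|Γ| ≈ 0.798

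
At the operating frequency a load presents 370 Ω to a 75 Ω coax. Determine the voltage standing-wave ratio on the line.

For a purely resistive load, VSWR = R_L/Z_0 or Z_0/R_L (whichever > 1) = 370/75

VSWR ≈ 4.93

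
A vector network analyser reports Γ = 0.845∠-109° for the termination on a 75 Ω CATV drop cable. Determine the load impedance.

Z_L ≈ 9.47 − j52.9 Ω

Z_L = Z_0·(1 + Γ)/(1 − Γ) = 75·(0.725 − j0.799)/(1.28 + j0.799)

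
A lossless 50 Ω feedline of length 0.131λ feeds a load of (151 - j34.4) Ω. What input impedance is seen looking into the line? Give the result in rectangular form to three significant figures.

Z_in ≈ 23.9 − j33.6 Ω

βl = 2π × 0.131 = 47.2°
tan(βl) = tan(47.2°) = 1.08
Z_in = Z_0·(Z_L + jZ_0·tanβl)/(Z_0 + jZ_L·tanβl)
     = 50·(151 + j19.5)/(87.1 + j163)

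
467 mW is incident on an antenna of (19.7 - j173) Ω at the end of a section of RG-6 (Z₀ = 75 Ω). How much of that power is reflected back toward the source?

|Γ| = |(-55.3 − j173)/(94.7 − j173)| = 0.921
|Γ|² = 0.848
P_refl = |Γ|²·P_inc = 396 mW, P_del = (1 − |Γ|²)·P_inc = 71 mW

P_reflected ≈ 396 mW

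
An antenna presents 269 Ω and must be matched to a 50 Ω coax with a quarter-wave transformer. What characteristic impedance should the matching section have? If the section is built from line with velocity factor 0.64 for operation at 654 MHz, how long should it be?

Z_qwt ≈ 116 Ω; length ≈ 7.34 cm

Z_qwt = √(Z_0·R_L) = √(50 × 269) = √13450
λ = 0.64·c/f = 0.294 m, so l = λ/4 = 0.0734 m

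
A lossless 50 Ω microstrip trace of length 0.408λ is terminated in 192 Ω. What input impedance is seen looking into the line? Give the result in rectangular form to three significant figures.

Z_in ≈ 37.6 + j61.6 Ω

βl = 2π × 0.408 = 147°
tan(βl) = tan(147°) = -0.652
Z_in = Z_0·(Z_L + jZ_0·tanβl)/(Z_0 + jZ_L·tanβl)
     = 50·(192 − j32.6)/(50 − j125)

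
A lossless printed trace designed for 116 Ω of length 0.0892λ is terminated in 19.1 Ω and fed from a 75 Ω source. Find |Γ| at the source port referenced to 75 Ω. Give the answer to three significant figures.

|Γ| ≈ 0.692

βl = 2π × 0.0892 = 32.1°
tan(βl) = 0.628
Z_in = Z_0·(Z_L + jZ_0·tanβl)/(Z_0 + jZ_L·tanβl) = 26.3 + j70.1 Ω
Γ_s = (Z_in − Z_s)/(Z_in + Z_s) = (-48.7 + j70.1)/(101 + j70.1), |Γ_s| = 0.692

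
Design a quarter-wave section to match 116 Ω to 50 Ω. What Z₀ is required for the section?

Z_qwt = √(Z_0·R_L) = √(50 × 116) = √5800

Z_qwt ≈ 76.2 Ω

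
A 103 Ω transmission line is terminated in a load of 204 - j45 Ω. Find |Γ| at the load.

|Γ| ≈ 0.356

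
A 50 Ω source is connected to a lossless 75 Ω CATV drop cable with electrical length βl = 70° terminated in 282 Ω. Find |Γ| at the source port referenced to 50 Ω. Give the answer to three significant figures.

|Γ| ≈ 0.487

tan(βl) = 2.75
Z_in = Z_0·(Z_L + jZ_0·tanβl)/(Z_0 + jZ_L·tanβl) = 22.4 − j25.1 Ω
Γ_s = (Z_in − Z_s)/(Z_in + Z_s) = (-27.6 − j25.1)/(72.4 − j25.1), |Γ_s| = 0.487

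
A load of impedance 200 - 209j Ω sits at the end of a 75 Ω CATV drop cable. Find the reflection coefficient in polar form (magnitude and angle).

Γ = (Z_L − Z_0)/(Z_L + Z_0) = (125 − j209)/(275 − j209)
|Γ| = 244/345 = 0.705

Γ ≈ 0.705 ∠ -21.9°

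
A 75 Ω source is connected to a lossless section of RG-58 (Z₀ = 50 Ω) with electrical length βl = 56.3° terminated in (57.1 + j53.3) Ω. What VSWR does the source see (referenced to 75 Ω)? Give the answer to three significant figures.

VSWR ≈ 2.32

tan(βl) = 1.5
Z_in = Z_0·(Z_L + jZ_0·tanβl)/(Z_0 + jZ_L·tanβl) = 56.4 − j53 Ω
Γ_s = (Z_in − Z_s)/(Z_in + Z_s) = (-18.6 − j53)/(131 − j53), |Γ_s| = 0.397
VSWR = (1 + |Γ_s|)/(1 − |Γ_s|)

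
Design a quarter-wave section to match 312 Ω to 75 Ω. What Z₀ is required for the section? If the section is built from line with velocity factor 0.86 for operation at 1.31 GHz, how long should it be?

Z_qwt = √(Z_0·R_L) = √(75 × 312) = √23400
λ = 0.86·c/f = 0.197 m, so l = λ/4 = 0.0492 m

Z_qwt ≈ 153 Ω; length ≈ 4.92 cm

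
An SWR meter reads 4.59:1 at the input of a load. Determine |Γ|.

|Γ| ≈ 0.642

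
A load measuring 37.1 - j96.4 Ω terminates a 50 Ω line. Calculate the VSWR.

Γ = (Z_L − Z_0)/(Z_L + Z_0) = (-12.9 − j96.4)/(87.1 − j96.4)
|Γ| = 97.3/130 = 0.749
VSWR = (1 + |Γ|)/(1 − |Γ|) = 1.75/0.251

VSWR ≈ 6.96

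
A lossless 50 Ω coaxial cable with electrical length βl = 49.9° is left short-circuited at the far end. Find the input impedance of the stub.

tan(βl) = 1.19
For a short-circuited stub, Z_in = jZ_0·tan(βl)

Z_in ≈ +j59.4 Ω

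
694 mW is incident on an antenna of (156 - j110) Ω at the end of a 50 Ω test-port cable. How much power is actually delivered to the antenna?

P_delivered ≈ 397 mW

|Γ| = |(106 − j110)/(206 − j110)| = 0.654
|Γ|² = 0.428
P_refl = |Γ|²·P_inc = 297 mW, P_del = (1 − |Γ|²)·P_inc = 397 mW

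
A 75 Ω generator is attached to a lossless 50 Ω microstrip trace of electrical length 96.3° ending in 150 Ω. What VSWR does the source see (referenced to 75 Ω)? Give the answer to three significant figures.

tan(βl) = -9.06
Z_in = Z_0·(Z_L + jZ_0·tanβl)/(Z_0 + jZ_L·tanβl) = 16.8 + j4.9 Ω
Γ_s = (Z_in − Z_s)/(Z_in + Z_s) = (-58.2 + j4.9)/(91.8 + j4.9), |Γ_s| = 0.634
VSWR = (1 + |Γ_s|)/(1 − |Γ_s|)

VSWR ≈ 4.47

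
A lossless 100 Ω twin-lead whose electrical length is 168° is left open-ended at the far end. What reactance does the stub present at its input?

tan(βl) = -0.213
For an open-ended stub, Z_in = −jZ_0·cot(βl) = −jZ_0/tan(βl)

X_in ≈ 470 Ω (inductive)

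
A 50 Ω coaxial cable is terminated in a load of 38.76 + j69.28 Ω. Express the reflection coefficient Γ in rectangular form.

Γ = (Z_L − Z_0)/(Z_L + Z_0) = (-11.24 + j69.28)/(88.76 + j69.28)

Γ ≈ 0.3 + j0.546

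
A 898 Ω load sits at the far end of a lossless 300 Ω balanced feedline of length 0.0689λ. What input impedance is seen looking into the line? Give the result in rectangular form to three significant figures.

βl = 2π × 0.0689 = 24.8°
tan(βl) = tan(24.8°) = 0.462
Z_in = Z_0·(Z_L + jZ_0·tanβl)/(Z_0 + jZ_L·tanβl)
     = 300·(898 + j139)/(300 + j415)

Z_in ≈ 374 − j379 Ω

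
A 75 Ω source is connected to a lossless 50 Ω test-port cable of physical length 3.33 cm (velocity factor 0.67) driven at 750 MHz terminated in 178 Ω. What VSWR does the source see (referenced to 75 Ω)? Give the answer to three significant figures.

VSWR ≈ 3.89

λ = v/f = 0.67·c / 750 MHz = 0.268 m
βl = 2π·l/λ = 2π × 0.124 = 44.7°
tan(βl) = 0.991
Z_in = Z_0·(Z_L + jZ_0·tanβl)/(Z_0 + jZ_L·tanβl) = 26.2 − j43 Ω
Γ_s = (Z_in − Z_s)/(Z_in + Z_s) = (-48.8 − j43)/(101 − j43), |Γ_s| = 0.591
VSWR = (1 + |Γ_s|)/(1 − |Γ_s|)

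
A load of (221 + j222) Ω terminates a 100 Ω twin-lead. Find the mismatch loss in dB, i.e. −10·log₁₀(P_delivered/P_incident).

mismatch loss ≈ 2.36 dB

Γ = (121 + j222)/(321 + j222), |Γ| = 0.648
|Γ|² = 0.42, so P_del/P_inc = 1 − |Γ|² = 0.58
ML = −10·log₁₀(1 − |Γ|²)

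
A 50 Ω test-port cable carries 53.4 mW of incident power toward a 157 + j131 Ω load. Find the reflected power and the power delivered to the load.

|Γ| = |(107 + j131)/(207 + j131)| = 0.69
|Γ|² = 0.477
P_refl = |Γ|²·P_inc = 25.5 mW, P_del = (1 − |Γ|²)·P_inc = 27.9 mW

P_reflected ≈ 25.5 mW; P_delivered ≈ 27.9 mW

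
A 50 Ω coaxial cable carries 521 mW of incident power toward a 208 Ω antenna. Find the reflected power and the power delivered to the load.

Γ = (208 − 50)/(208 + 50) = 0.612
|Γ|² = 0.375
P_refl = |Γ|²·P_inc = 195 mW, P_del = (1 − |Γ|²)·P_inc = 326 mW

P_reflected ≈ 195 mW; P_delivered ≈ 326 mW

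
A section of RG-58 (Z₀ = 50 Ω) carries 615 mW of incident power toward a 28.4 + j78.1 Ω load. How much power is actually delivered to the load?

|Γ| = |(-21.6 + j78.1)/(78.4 + j78.1)| = 0.732
|Γ|² = 0.536
P_refl = |Γ|²·P_inc = 330 mW, P_del = (1 − |Γ|²)·P_inc = 285 mW

P_delivered ≈ 285 mW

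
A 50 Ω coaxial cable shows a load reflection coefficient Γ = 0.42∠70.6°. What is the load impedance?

Z_L ≈ 45.9 + j44.1 Ω

Z_L = Z_0·(1 + Γ)/(1 − Γ) = 50·(1.14 + j0.396)/(0.86 − j0.396)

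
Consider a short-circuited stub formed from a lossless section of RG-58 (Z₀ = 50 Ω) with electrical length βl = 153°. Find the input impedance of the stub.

Z_in ≈ −j25.5 Ω

tan(βl) = -0.51
For a short-circuited stub, Z_in = jZ_0·tan(βl)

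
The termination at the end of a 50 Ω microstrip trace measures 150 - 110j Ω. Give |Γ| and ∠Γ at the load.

Γ = (Z_L − Z_0)/(Z_L + Z_0) = (100 − j110)/(200 − j110)
|Γ| = 149/228 = 0.651

Γ ≈ 0.651 ∠ -18.9°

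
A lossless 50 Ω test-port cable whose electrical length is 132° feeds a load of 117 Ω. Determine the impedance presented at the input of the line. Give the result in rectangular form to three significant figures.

Z_in ≈ 33.7 + j32.1 Ω

tan(βl) = tan(132°) = -1.11
Z_in = Z_0·(Z_L + jZ_0·tanβl)/(Z_0 + jZ_L·tanβl)
     = 50·(117 − j55.5)/(50 − j130)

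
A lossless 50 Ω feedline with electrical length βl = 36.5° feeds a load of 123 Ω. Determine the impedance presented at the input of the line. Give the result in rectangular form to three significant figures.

Z_in ≈ 44.1 − j43.3 Ω

tan(βl) = tan(36.5°) = 0.74
Z_in = Z_0·(Z_L + jZ_0·tanβl)/(Z_0 + jZ_L·tanβl)
     = 50·(123 + j37)/(50 + j91)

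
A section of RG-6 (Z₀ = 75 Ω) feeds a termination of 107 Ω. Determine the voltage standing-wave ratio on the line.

For a purely resistive load, VSWR = R_L/Z_0 or Z_0/R_L (whichever > 1) = 107/75

VSWR ≈ 1.43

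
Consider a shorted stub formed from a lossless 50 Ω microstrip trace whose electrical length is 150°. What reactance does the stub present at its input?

X_in ≈ -28.9 Ω (capacitive)

tan(βl) = -0.577
For a shorted stub, Z_in = jZ_0·tan(βl)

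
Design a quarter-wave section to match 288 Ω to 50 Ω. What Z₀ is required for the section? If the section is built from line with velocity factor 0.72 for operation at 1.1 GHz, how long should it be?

Z_qwt ≈ 120 Ω; length ≈ 4.91 cm

Z_qwt = √(Z_0·R_L) = √(50 × 288) = √14400
λ = 0.72·c/f = 0.196 m, so l = λ/4 = 0.0491 m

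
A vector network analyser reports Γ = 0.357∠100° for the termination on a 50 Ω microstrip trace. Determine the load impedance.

Z_L ≈ 34.9 + j28.1 Ω

Z_L = Z_0·(1 + Γ)/(1 − Γ) = 50·(0.938 + j0.352)/(1.06 − j0.352)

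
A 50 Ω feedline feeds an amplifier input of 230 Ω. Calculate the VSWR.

VSWR ≈ 4.6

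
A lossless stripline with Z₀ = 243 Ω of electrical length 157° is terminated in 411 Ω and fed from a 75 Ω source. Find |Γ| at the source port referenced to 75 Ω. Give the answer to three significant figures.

tan(βl) = -0.424
Z_in = Z_0·(Z_L + jZ_0·tanβl)/(Z_0 + jZ_L·tanβl) = 320 + j127 Ω
Γ_s = (Z_in − Z_s)/(Z_in + Z_s) = (245 + j127)/(395 + j127), |Γ_s| = 0.665

|Γ| ≈ 0.665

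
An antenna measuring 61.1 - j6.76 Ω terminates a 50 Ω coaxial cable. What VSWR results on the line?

VSWR ≈ 1.26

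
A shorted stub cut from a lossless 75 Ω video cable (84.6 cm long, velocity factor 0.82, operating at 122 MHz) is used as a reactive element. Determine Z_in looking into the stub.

λ = v/f = 0.82·c / 122 MHz = 2.02 m
βl = 2π·l/λ = 2π × 0.42 = 151°
tan(βl) = -0.553
For a shorted stub, Z_in = jZ_0·tan(βl)

Z_in ≈ −j41.5 Ω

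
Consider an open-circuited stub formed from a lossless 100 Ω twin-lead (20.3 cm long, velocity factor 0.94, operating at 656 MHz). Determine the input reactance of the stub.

λ = v/f = 0.94·c / 656 MHz = 0.43 m
βl = 2π·l/λ = 2π × 0.472 = 170°
tan(βl) = -0.176
For an open-circuited stub, Z_in = −jZ_0·cot(βl) = −jZ_0/tan(βl)

X_in ≈ 567 Ω (inductive)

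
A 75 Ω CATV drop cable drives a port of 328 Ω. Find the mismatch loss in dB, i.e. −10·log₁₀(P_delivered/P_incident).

Γ = (328 − 75)/(328 + 75) = 0.628
|Γ|² = 0.394, so P_del/P_inc = 1 − |Γ|² = 0.606
ML = −10·log₁₀(1 − |Γ|²)

mismatch loss ≈ 2.18 dB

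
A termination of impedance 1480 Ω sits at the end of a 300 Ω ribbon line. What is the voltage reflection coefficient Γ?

Γ = 0.663

Γ = (Z_L − Z_0)/(Z_L + Z_0) = (1480 − 300)/(1480 + 300) = 1180/1780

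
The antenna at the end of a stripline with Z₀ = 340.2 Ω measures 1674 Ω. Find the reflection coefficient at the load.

Γ = 0.662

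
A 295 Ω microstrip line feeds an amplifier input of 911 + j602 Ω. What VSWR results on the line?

Γ = (Z_L − Z_0)/(Z_L + Z_0) = (616 + j602)/(1206 + j602)
|Γ| = 861/1350 = 0.639
VSWR = (1 + |Γ|)/(1 − |Γ|) = 1.64/0.361

VSWR ≈ 4.54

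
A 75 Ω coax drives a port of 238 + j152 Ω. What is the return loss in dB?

Γ = (163 + j152)/(313 + j152), |Γ| = 0.641
RL = −20·log₁₀|Γ| = −20·log₁₀(0.641)

RL ≈ 3.87 dB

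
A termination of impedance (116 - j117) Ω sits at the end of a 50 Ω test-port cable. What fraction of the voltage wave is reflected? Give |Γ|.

|Γ| ≈ 0.661

Γ = (Z_L − Z_0)/(Z_L + Z_0) = (66 − j117)/(166 − j117)
|Γ| = 134/203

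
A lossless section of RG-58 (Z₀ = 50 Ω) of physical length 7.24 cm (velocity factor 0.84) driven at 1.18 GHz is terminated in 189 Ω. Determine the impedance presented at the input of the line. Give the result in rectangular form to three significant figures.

λ = v/f = 0.84·c / 1.18 GHz = 0.214 m
βl = 2π·l/λ = 2π × 0.339 = 122°
tan(βl) = tan(122°) = -1.6
Z_in = Z_0·(Z_L + jZ_0·tanβl)/(Z_0 + jZ_L·tanβl)
     = 50·(189 − j79.9)/(50 − j302)

Z_in ≈ 17.9 + j28.3 Ω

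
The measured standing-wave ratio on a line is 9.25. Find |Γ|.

|Γ| ≈ 0.805

|Γ| = (S − 1)/(S + 1) = (9.25 − 1)/(9.25 + 1) = 8.25/10.2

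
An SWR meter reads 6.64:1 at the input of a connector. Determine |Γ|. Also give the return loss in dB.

|Γ| ≈ 0.738; return loss ≈ 2.64 dB

|Γ| = (S − 1)/(S + 1) = (6.64 − 1)/(6.64 + 1) = 5.64/7.64
RL = −20·log₁₀|Γ| = −20·log₁₀(0.738)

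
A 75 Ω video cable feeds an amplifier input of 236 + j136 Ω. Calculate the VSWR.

VSWR ≈ 4.28

Γ = (Z_L − Z_0)/(Z_L + Z_0) = (161 + j136)/(311 + j136)
|Γ| = 211/339 = 0.621
VSWR = (1 + |Γ|)/(1 − |Γ|) = 1.62/0.379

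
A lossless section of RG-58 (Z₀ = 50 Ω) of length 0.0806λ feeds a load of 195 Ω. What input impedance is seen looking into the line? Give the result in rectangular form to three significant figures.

βl = 2π × 0.0806 = 29°
tan(βl) = tan(29°) = 0.555
Z_in = Z_0·(Z_L + jZ_0·tanβl)/(Z_0 + jZ_L·tanβl)
     = 50·(195 + j27.7)/(50 + j108)

Z_in ≈ 44.9 − j69.4 Ω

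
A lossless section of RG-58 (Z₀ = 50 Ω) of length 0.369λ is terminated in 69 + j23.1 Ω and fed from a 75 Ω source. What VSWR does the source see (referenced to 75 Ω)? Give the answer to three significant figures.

βl = 2π × 0.369 = 133°
tan(βl) = -1.08
Z_in = Z_0·(Z_L + jZ_0·tanβl)/(Z_0 + jZ_L·tanβl) = 33.5 + j12.7 Ω
Γ_s = (Z_in − Z_s)/(Z_in + Z_s) = (-41.5 + j12.7)/(108 + j12.7), |Γ_s| = 0.398
VSWR = (1 + |Γ_s|)/(1 − |Γ_s|)

VSWR ≈ 2.32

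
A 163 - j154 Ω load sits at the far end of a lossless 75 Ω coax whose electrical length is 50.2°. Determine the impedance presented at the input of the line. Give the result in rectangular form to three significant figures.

tan(βl) = tan(50.2°) = 1.2
Z_in = Z_0·(Z_L + jZ_0·tanβl)/(Z_0 + jZ_L·tanβl)
     = 75·(163 − j64)/(260 + j196)

Z_in ≈ 21.2 − j34.4 Ω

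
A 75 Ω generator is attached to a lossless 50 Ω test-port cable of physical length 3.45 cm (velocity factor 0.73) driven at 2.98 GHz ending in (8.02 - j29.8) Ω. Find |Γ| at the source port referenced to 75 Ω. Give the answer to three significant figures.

|Γ| ≈ 0.81

λ = v/f = 0.73·c / 2.98 GHz = 0.0735 m
βl = 2π·l/λ = 2π × 0.469 = 169°
tan(βl) = -0.194
Z_in = Z_0·(Z_L + jZ_0·tanβl)/(Z_0 + jZ_L·tanβl) = 10.6 − j44.3 Ω
Γ_s = (Z_in − Z_s)/(Z_in + Z_s) = (-64.4 − j44.3)/(85.6 − j44.3), |Γ_s| = 0.81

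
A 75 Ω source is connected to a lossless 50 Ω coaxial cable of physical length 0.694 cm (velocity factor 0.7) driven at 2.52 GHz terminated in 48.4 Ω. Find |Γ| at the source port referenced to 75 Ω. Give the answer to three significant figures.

|Γ| ≈ 0.208

λ = v/f = 0.7·c / 2.52 GHz = 0.0833 m
βl = 2π·l/λ = 2π × 0.0833 = 30°
tan(βl) = 0.577
Z_in = Z_0·(Z_L + jZ_0·tanβl)/(Z_0 + jZ_L·tanβl) = 49.2 + j1.38 Ω
Γ_s = (Z_in − Z_s)/(Z_in + Z_s) = (-25.8 + j1.38)/(124 + j1.38), |Γ_s| = 0.208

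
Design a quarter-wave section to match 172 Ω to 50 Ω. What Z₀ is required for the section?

Z_qwt = √(Z_0·R_L) = √(50 × 172) = √8600

Z_qwt ≈ 92.7 Ω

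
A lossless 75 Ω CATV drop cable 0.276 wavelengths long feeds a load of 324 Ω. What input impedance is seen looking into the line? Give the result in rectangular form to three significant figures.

Z_in ≈ 17.8 + j11.7 Ω

βl = 2π × 0.276 = 99.4°
tan(βl) = tan(99.4°) = -6.07
Z_in = Z_0·(Z_L + jZ_0·tanβl)/(Z_0 + jZ_L·tanβl)
     = 75·(324 − j455)/(75 − j1970)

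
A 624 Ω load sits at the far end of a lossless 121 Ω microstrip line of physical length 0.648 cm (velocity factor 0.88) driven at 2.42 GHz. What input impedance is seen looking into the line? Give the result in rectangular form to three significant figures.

λ = v/f = 0.88·c / 2.42 GHz = 0.109 m
βl = 2π·l/λ = 2π × 0.0594 = 21.4°
tan(βl) = tan(21.4°) = 0.392
Z_in = Z_0·(Z_L + jZ_0·tanβl)/(Z_0 + jZ_L·tanβl)
     = 121·(624 + j47.4)/(121 + j244)

Z_in ≈ 142 − j239 Ω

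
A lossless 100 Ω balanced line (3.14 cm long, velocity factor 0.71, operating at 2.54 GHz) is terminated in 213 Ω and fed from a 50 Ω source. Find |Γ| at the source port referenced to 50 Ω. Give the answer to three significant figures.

|Γ| ≈ 0.487

λ = v/f = 0.71·c / 2.54 GHz = 0.0839 m
βl = 2π·l/λ = 2π × 0.374 = 135°
tan(βl) = -1.01
Z_in = Z_0·(Z_L + jZ_0·tanβl)/(Z_0 + jZ_L·tanβl) = 76.6 + j63.6 Ω
Γ_s = (Z_in − Z_s)/(Z_in + Z_s) = (26.6 + j63.6)/(127 + j63.6), |Γ_s| = 0.487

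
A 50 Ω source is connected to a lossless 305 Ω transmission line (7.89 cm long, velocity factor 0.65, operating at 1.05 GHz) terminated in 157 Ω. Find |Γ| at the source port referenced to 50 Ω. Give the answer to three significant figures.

|Γ| ≈ 0.667

λ = v/f = 0.65·c / 1.05 GHz = 0.186 m
βl = 2π·l/λ = 2π × 0.425 = 153°
tan(βl) = -0.511
Z_in = Z_0·(Z_L + jZ_0·tanβl)/(Z_0 + jZ_L·tanβl) = 185 − j107 Ω
Γ_s = (Z_in − Z_s)/(Z_in + Z_s) = (135 − j107)/(235 − j107), |Γ_s| = 0.667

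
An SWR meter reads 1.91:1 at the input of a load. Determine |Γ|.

|Γ| = (S − 1)/(S + 1) = (1.91 − 1)/(1.91 + 1) = 0.91/2.91

|Γ| ≈ 0.313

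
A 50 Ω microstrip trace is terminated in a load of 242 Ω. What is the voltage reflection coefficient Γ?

Γ = 0.658

Γ = (Z_L − Z_0)/(Z_L + Z_0) = (242 − 50)/(242 + 50) = 192/292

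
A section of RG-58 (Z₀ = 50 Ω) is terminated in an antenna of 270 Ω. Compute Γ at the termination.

Γ = 0.688

Γ = (Z_L − Z_0)/(Z_L + Z_0) = (270 − 50)/(270 + 50) = 220/320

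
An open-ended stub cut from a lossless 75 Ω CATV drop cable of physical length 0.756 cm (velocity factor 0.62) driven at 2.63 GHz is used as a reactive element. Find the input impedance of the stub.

λ = v/f = 0.62·c / 2.63 GHz = 0.0707 m
βl = 2π·l/λ = 2π × 0.107 = 38.5°
tan(βl) = 0.795
For an open-ended stub, Z_in = −jZ_0·cot(βl) = −jZ_0/tan(βl)

Z_in ≈ −j94.3 Ω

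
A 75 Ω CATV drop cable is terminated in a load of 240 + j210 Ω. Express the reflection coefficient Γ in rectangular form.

Γ = (Z_L − Z_0)/(Z_L + Z_0) = (165 + j210)/(315 + j210)

Γ ≈ 0.67 + j0.22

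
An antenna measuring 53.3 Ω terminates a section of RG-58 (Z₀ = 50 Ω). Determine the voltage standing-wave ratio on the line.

VSWR ≈ 1.07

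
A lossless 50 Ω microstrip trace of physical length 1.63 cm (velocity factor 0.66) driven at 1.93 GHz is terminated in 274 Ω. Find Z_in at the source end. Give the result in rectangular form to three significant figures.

λ = v/f = 0.66·c / 1.93 GHz = 0.103 m
βl = 2π·l/λ = 2π × 0.159 = 57.2°
tan(βl) = tan(57.2°) = 1.55
Z_in = Z_0·(Z_L + jZ_0·tanβl)/(Z_0 + jZ_L·tanβl)
     = 50·(274 + j77.6)/(50 + j425)

Z_in ≈ 12.7 − j30.7 Ω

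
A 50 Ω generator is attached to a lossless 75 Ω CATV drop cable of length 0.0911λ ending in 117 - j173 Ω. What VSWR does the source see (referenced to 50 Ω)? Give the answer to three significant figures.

VSWR ≈ 5.52

βl = 2π × 0.0911 = 32.8°
tan(βl) = 0.644
Z_in = Z_0·(Z_L + jZ_0·tanβl)/(Z_0 + jZ_L·tanβl) = 23 − j59.5 Ω
Γ_s = (Z_in − Z_s)/(Z_in + Z_s) = (-27 − j59.5)/(73 − j59.5), |Γ_s| = 0.693
VSWR = (1 + |Γ_s|)/(1 − |Γ_s|)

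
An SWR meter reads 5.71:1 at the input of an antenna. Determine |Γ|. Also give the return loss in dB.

|Γ| = (S − 1)/(S + 1) = (5.71 − 1)/(5.71 + 1) = 4.71/6.71
RL = −20·log₁₀|Γ| = −20·log₁₀(0.702)

|Γ| ≈ 0.702; return loss ≈ 3.07 dB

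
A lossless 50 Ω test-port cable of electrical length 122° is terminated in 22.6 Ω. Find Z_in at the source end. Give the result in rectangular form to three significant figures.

tan(βl) = tan(122°) = -1.6
Z_in = Z_0·(Z_L + jZ_0·tanβl)/(Z_0 + jZ_L·tanβl)
     = 50·(22.6 − j80)/(50 − j36.2)

Z_in ≈ 52.8 − j41.8 Ω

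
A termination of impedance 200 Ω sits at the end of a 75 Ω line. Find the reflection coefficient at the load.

Γ = 0.455

Γ = (Z_L − Z_0)/(Z_L + Z_0) = (200 − 75)/(200 + 75) = 125/275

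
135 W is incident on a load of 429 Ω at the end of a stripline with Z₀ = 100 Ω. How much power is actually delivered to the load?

Γ = (429 − 100)/(429 + 100) = 0.622
|Γ|² = 0.387
P_refl = |Γ|²·P_inc = 52.2 W, P_del = (1 − |Γ|²)·P_inc = 82.8 W

P_delivered ≈ 82.8 W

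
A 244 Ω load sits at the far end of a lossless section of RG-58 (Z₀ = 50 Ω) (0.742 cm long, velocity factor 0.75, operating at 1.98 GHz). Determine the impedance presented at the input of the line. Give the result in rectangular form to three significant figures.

λ = v/f = 0.75·c / 1.98 GHz = 0.114 m
βl = 2π·l/λ = 2π × 0.0653 = 23.5°
tan(βl) = tan(23.5°) = 0.435
Z_in = Z_0·(Z_L + jZ_0·tanβl)/(Z_0 + jZ_L·tanβl)
     = 50·(244 + j21.7)/(50 + j106)

Z_in ≈ 52.7 − j90.1 Ω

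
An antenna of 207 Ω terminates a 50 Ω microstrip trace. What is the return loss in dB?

RL ≈ 4.28 dB

Γ = (207 − 50)/(207 + 50) = 0.611
RL = −20·log₁₀|Γ| = −20·log₁₀(0.611)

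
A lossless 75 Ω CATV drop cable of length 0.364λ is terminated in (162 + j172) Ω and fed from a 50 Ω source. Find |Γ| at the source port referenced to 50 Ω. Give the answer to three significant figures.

|Γ| ≈ 0.61

βl = 2π × 0.364 = 131°
tan(βl) = -1.15
Z_in = Z_0·(Z_L + jZ_0·tanβl)/(Z_0 + jZ_L·tanβl) = 19.4 + j36.9 Ω
Γ_s = (Z_in − Z_s)/(Z_in + Z_s) = (-30.6 + j36.9)/(69.4 + j36.9), |Γ_s| = 0.61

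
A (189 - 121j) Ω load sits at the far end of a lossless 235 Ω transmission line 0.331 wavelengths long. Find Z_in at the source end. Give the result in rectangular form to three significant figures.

Z_in ≈ 382 + j111 Ω

βl = 2π × 0.331 = 119°
tan(βl) = tan(119°) = -1.79
Z_in = Z_0·(Z_L + jZ_0·tanβl)/(Z_0 + jZ_L·tanβl)
     = 235·(189 − j542)/(18.1 − j339)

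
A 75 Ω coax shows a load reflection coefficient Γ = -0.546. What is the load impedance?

Z_L ≈ 22 Ω

Z_L = Z_0·(1 + Γ)/(1 − Γ) = 75·(0.454)/(1.55)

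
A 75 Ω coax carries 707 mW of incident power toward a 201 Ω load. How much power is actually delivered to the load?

Γ = (201 − 75)/(201 + 75) = 0.457
|Γ|² = 0.208
P_refl = |Γ|²·P_inc = 147 mW, P_del = (1 − |Γ|²)·P_inc = 560 mW

P_delivered ≈ 560 mW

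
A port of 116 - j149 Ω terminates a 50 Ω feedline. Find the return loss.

RL ≈ 2.73 dB

Γ = (66 − j149)/(166 − j149), |Γ| = 0.731
RL = −20·log₁₀|Γ| = −20·log₁₀(0.731)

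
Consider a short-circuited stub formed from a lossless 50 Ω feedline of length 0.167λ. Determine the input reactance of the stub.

βl = 2π × 0.167 = 60.1°
tan(βl) = 1.74
For a short-circuited stub, Z_in = jZ_0·tan(βl)

X_in ≈ 87 Ω (inductive)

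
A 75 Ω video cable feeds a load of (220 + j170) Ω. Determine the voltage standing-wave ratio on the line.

Γ = (Z_L − Z_0)/(Z_L + Z_0) = (145 + j170)/(295 + j170)
|Γ| = 223/340 = 0.656
VSWR = (1 + |Γ|)/(1 − |Γ|) = 1.66/0.344

VSWR ≈ 4.82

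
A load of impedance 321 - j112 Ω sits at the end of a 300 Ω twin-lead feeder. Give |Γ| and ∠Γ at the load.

Γ = (Z_L − Z_0)/(Z_L + Z_0) = (21 − j112)/(621 − j112)
|Γ| = 114/631 = 0.181

Γ ≈ 0.181 ∠ -69.2°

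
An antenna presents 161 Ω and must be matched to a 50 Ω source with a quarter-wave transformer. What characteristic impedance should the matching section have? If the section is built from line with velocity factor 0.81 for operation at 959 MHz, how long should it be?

Z_qwt ≈ 89.7 Ω; length ≈ 6.33 cm

Z_qwt = √(Z_0·R_L) = √(50 × 161) = √8050
λ = 0.81·c/f = 0.253 m, so l = λ/4 = 0.0633 m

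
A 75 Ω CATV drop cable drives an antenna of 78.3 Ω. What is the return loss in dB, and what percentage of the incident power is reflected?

RL ≈ 33.3 dB; 0.0463% of incident power reflected

Γ = (78.3 − 75)/(78.3 + 75) = 0.0215
RL = −20·log₁₀(0.0215) = 33.3 dB
P_refl/P_inc = |Γ|² = 0.000463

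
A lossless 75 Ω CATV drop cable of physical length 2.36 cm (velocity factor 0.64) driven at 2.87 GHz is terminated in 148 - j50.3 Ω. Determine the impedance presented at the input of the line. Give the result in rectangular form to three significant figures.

Z_in ≈ 59.5 + j54 Ω

λ = v/f = 0.64·c / 2.87 GHz = 0.0669 m
βl = 2π·l/λ = 2π × 0.353 = 127°
tan(βl) = tan(127°) = -1.33
Z_in = Z_0·(Z_L + jZ_0·tanβl)/(Z_0 + jZ_L·tanβl)
     = 75·(148 − j150)/(8.24 − j196)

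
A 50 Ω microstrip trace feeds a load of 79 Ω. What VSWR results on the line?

Γ = (79 − 50)/(79 + 50) = 0.225
VSWR = (1 + 0.225)/(1 − 0.225)

VSWR ≈ 1.58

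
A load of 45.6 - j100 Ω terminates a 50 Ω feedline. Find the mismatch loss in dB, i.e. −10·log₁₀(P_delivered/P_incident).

Γ = (-4.4 − j100)/(95.6 − j100), |Γ| = 0.724
|Γ|² = 0.523, so P_del/P_inc = 1 − |Γ|² = 0.477
ML = −10·log₁₀(1 − |Γ|²)

mismatch loss ≈ 3.22 dB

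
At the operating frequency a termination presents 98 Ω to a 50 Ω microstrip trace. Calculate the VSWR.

Γ = (98 − 50)/(98 + 50) = 0.324
VSWR = (1 + 0.324)/(1 − 0.324)

VSWR ≈ 1.96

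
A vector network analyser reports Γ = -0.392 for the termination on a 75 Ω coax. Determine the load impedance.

Z_L = Z_0·(1 + Γ)/(1 − Γ) = 75·(0.608)/(1.39)

Z_L ≈ 32.8 Ω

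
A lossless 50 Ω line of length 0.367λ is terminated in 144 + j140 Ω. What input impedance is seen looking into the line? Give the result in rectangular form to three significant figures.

βl = 2π × 0.367 = 132°
tan(βl) = tan(132°) = -1.11
Z_in = Z_0·(Z_L + jZ_0·tanβl)/(Z_0 + jZ_L·tanβl)
     = 50·(144 + j84.7)/(205 − j159)

Z_in ≈ 11.9 + j29.9 Ω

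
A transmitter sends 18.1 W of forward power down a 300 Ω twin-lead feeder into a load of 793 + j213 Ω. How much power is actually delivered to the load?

P_delivered ≈ 13.9 W

|Γ| = |(493 + j213)/(1093 + j213)| = 0.482
|Γ|² = 0.233
P_refl = |Γ|²·P_inc = 4.21 W, P_del = (1 − |Γ|²)·P_inc = 13.9 W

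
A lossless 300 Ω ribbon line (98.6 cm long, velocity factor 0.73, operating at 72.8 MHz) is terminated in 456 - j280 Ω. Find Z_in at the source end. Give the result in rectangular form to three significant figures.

λ = v/f = 0.73·c / 72.8 MHz = 3.01 m
βl = 2π·l/λ = 2π × 0.328 = 118°
tan(βl) = tan(118°) = -1.88
Z_in = Z_0·(Z_L + jZ_0·tanβl)/(Z_0 + jZ_L·tanβl)
     = 300·(456 − j844)/(-227 − j858)

Z_in ≈ 237 + j222 Ω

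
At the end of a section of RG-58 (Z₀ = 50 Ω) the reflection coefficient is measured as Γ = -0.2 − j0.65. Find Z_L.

Z_L = Z_0·(1 + Γ)/(1 − Γ) = 50·(0.8 − j0.65)/(1.2 + j0.65)

Z_L ≈ 14.4 − j34.9 Ω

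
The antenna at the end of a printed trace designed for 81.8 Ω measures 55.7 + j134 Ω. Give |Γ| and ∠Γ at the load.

Γ = (Z_L − Z_0)/(Z_L + Z_0) = (-26.1 + j134)/(137.5 + j134)
|Γ| = 137/192 = 0.711

Γ ≈ 0.711 ∠ 56.8°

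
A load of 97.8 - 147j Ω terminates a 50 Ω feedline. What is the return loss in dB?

Γ = (47.8 − j147)/(147.8 − j147), |Γ| = 0.742
RL = −20·log₁₀|Γ| = −20·log₁₀(0.742)

RL ≈ 2.6 dB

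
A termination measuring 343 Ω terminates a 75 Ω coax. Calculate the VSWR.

Γ = (343 − 75)/(343 + 75) = 0.641
VSWR = (1 + 0.641)/(1 − 0.641)

VSWR ≈ 4.57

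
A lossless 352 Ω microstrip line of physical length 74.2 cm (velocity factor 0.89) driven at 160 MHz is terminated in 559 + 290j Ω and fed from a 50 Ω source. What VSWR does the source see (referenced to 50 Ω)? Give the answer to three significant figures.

VSWR ≈ 10.8

λ = v/f = 0.89·c / 160 MHz = 1.67 m
βl = 2π·l/λ = 2π × 0.445 = 160°
tan(βl) = -0.363
Z_in = Z_0·(Z_L + jZ_0·tanβl)/(Z_0 + jZ_L·tanβl) = 313 + j264 Ω
Γ_s = (Z_in − Z_s)/(Z_in + Z_s) = (263 + j264)/(363 + j264), |Γ_s| = 0.83
VSWR = (1 + |Γ_s|)/(1 − |Γ_s|)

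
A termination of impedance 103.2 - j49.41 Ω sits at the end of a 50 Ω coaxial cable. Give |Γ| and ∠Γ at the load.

Γ = (Z_L − Z_0)/(Z_L + Z_0) = (53.2 − j49.41)/(153.2 − j49.41)
|Γ| = 72.6/161 = 0.451

Γ ≈ 0.451 ∠ -25°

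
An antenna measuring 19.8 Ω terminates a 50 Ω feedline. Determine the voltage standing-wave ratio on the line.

Γ = (19.8 − 50)/(19.8 + 50) = -0.433
VSWR = (1 + 0.433)/(1 − 0.433)

VSWR ≈ 2.53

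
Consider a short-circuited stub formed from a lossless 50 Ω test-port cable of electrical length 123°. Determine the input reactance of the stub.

X_in ≈ -77 Ω (capacitive)

tan(βl) = -1.54
For a short-circuited stub, Z_in = jZ_0·tan(βl)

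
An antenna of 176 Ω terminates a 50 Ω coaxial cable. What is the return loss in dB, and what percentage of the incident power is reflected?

RL ≈ 5.07 dB; 31.1% of incident power reflected

Γ = (176 − 50)/(176 + 50) = 0.558
RL = −20·log₁₀(0.558) = 5.07 dB
P_refl/P_inc = |Γ|² = 0.311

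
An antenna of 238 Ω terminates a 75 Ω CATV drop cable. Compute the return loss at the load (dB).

RL ≈ 5.67 dB

Γ = (238 − 75)/(238 + 75) = 0.521
RL = −20·log₁₀|Γ| = −20·log₁₀(0.521)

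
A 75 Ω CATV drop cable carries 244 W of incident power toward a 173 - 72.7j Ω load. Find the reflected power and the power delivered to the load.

|Γ| = |(98 − j72.7)/(248 − j72.7)| = 0.472
|Γ|² = 0.223
P_refl = |Γ|²·P_inc = 54.4 W, P_del = (1 − |Γ|²)·P_inc = 190 W

P_reflected ≈ 54.4 W; P_delivered ≈ 190 W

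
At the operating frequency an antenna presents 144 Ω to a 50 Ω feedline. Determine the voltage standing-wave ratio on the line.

VSWR ≈ 2.88

Γ = (144 − 50)/(144 + 50) = 0.485
VSWR = (1 + 0.485)/(1 − 0.485)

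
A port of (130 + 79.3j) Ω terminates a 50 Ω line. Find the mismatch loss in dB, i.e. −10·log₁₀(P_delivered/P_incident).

Γ = (80 + j79.3)/(180 + j79.3), |Γ| = 0.573
|Γ|² = 0.328, so P_del/P_inc = 1 − |Γ|² = 0.672
ML = −10·log₁₀(1 − |Γ|²)

mismatch loss ≈ 1.73 dB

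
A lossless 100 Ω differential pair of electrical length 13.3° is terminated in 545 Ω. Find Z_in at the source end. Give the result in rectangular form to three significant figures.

tan(βl) = tan(13.3°) = 0.236
Z_in = Z_0·(Z_L + jZ_0·tanβl)/(Z_0 + jZ_L·tanβl)
     = 100·(545 + j23.6)/(100 + j129)

Z_in ≈ 216 − j255 Ω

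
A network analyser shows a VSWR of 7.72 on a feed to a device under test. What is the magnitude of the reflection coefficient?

|Γ| ≈ 0.771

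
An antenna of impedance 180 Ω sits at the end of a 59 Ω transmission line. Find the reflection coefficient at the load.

Γ = 0.506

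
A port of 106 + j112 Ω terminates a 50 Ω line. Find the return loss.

Γ = (56 + j112)/(156 + j112), |Γ| = 0.652
RL = −20·log₁₀|Γ| = −20·log₁₀(0.652)

RL ≈ 3.71 dB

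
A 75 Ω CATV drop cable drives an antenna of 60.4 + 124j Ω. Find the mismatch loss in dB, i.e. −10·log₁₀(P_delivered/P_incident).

Γ = (-14.6 + j124)/(135.4 + j124), |Γ| = 0.68
|Γ|² = 0.462, so P_del/P_inc = 1 − |Γ|² = 0.538
ML = −10·log₁₀(1 − |Γ|²)

mismatch loss ≈ 2.7 dB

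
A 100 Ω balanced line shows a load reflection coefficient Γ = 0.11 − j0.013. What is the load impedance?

Z_L = Z_0·(1 + Γ)/(1 − Γ) = 100·(1.11 − j0.013)/(0.89 + j0.013)

Z_L ≈ 125 − j3.28 Ω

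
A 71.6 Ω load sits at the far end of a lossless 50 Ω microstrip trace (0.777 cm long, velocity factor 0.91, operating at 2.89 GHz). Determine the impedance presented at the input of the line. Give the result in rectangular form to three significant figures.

λ = v/f = 0.91·c / 2.89 GHz = 0.0945 m
βl = 2π·l/λ = 2π × 0.0823 = 29.6°
tan(βl) = tan(29.6°) = 0.568
Z_in = Z_0·(Z_L + jZ_0·tanβl)/(Z_0 + jZ_L·tanβl)
     = 50·(71.6 + j28.4)/(50 + j40.7)

Z_in ≈ 57 − j18 Ω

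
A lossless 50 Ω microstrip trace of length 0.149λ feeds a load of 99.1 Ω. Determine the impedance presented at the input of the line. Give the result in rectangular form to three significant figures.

βl = 2π × 0.149 = 53.6°
tan(βl) = tan(53.6°) = 1.36
Z_in = Z_0·(Z_L + jZ_0·tanβl)/(Z_0 + jZ_L·tanβl)
     = 50·(99.1 + j67.9)/(50 + j135)

Z_in ≈ 34.2 − j24.1 Ω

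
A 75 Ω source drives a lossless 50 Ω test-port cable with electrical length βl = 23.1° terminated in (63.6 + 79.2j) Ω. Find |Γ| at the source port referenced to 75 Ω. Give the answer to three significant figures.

tan(βl) = 0.427
Z_in = Z_0·(Z_L + jZ_0·tanβl)/(Z_0 + jZ_L·tanβl) = 188 − j4.75 Ω
Γ_s = (Z_in − Z_s)/(Z_in + Z_s) = (113 − j4.75)/(263 − j4.75), |Γ_s| = 0.43

|Γ| ≈ 0.43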